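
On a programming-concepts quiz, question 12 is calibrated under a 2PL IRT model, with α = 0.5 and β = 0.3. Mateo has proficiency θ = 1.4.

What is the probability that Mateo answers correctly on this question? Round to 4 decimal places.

P(θ) = 1 / (1 + exp(−α(θ − β)))
Exponent: 0.5 × (1.4 − 0.3) = 0.5500
1/(1 + e^{-0.5500}) = 0.6341

0.6341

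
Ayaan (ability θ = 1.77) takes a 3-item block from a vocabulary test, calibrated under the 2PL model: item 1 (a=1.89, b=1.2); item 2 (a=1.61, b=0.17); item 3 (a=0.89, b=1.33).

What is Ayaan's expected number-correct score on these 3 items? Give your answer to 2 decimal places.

P(θ) = 1 / (1 + exp(−a(θ − b)))
P_1 = 1/(1+e^{-1.0773}) = 0.7460
P_2 = 1/(1+e^{-2.5760}) = 0.9293
P_3 = 1/(1+e^{-0.3916}) = 0.5967
E[score] = 0.7460 + 0.9293 + 0.5967 = 2.2720

2.27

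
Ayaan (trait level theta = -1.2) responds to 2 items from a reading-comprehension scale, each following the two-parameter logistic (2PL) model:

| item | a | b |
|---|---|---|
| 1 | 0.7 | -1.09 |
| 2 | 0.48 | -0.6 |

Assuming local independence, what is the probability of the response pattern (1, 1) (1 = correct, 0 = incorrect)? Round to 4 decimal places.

0.2060

P(theta) = 1 / (1 + exp(−a(theta − b)))
P_1 = 1/(1+e^{0.0770}) = 0.4808
P_2 = 1/(1+e^{0.2880}) = 0.4285
L = P_1 × P_2 = 0.4808 × 0.4285 = 0.20600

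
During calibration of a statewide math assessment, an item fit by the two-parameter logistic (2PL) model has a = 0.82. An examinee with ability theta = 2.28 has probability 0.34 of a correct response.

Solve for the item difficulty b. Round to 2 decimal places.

3.09

P(theta) = 1 / (1 + exp(−a(theta − b)))
logit(0.34) = ln(0.34/0.66) = -0.6633
b = theta − logit/(a) = 2.28 − (-0.6633)/0.8200 = 3.0889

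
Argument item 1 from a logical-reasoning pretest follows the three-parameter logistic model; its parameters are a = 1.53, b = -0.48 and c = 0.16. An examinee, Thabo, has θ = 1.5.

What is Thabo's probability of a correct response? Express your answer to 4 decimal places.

P(θ) = c + (1 − c) · 1 / (1 + exp(−a(θ − b)))
Exponent: 1.53 × (1.5 − (-0.48)) = 3.0294
1/(1 + e^{-3.0294}) = 0.9539
P = 0.16 + 0.84 × 0.9539 = 0.9613

0.9613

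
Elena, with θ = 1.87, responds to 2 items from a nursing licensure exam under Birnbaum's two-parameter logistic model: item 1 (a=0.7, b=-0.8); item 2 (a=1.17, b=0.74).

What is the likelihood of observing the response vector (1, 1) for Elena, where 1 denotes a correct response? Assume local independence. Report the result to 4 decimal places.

P(θ) = 1 / (1 + exp(−a(θ − b)))
P_1 = 1/(1+e^{-1.8690}) = 0.8663
P_2 = 1/(1+e^{-1.3221}) = 0.7895
L = P_1 × P_2 = 0.8663 × 0.7895 = 0.68400

0.6840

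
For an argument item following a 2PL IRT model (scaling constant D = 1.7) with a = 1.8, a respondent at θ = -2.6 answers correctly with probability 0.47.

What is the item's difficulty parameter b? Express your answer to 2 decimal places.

P(θ) = 1 / (1 + exp(−D·a(θ − b)))
logit(0.47) = ln(0.47/0.53) = -0.1201
b = θ − logit/(1.7·a) = -2.6 − (-0.1201)/3.0600 = -2.5607

-2.56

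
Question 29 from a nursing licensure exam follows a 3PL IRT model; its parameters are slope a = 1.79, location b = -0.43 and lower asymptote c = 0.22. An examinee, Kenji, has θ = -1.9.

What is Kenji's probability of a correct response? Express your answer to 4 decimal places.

0.2724

P(θ) = c + (1 − c) · 1 / (1 + exp(−a(θ − b)))
Exponent: 1.79 × (-1.9 − (-0.43)) = -2.6313
1/(1 + e^{2.6313}) = 0.0672
P = 0.22 + 0.78 × 0.0672 = 0.2724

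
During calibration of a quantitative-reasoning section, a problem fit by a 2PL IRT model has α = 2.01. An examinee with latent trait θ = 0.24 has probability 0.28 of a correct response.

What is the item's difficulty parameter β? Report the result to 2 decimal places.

P(θ) = 1 / (1 + exp(−α(θ − β)))
logit(0.28) = ln(0.28/0.72) = -0.9445
β = θ − logit/(α) = 0.24 − (-0.9445)/2.0100 = 0.7099

0.71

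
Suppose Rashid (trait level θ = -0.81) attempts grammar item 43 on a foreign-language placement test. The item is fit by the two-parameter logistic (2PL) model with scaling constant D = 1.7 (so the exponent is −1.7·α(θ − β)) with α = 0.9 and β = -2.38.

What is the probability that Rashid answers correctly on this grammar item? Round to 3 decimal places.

0.917

P(θ) = 1 / (1 + exp(−D·α(θ − β)))
Exponent: 1.7 × 0.9 × (-0.81 − (-2.38)) = 2.4021
1/(1 + e^{-2.4021}) = 0.9170
P = 0.9170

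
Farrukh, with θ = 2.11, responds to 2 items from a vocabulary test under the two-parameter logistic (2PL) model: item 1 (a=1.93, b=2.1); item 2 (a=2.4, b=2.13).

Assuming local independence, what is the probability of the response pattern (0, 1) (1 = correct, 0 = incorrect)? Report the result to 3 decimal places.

P(θ) = 1 / (1 + exp(−a(θ − b)))
P_1 = 1/(1+e^{-0.0193}) = 0.5048
P_2 = 1/(1+e^{0.0480}) = 0.4880
L = (1−P_1) × P_2 = 0.4952 × 0.4880 = 0.24165

0.242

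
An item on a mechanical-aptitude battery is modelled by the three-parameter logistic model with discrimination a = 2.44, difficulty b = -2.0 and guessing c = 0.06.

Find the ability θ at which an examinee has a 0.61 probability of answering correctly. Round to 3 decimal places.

-1.859

P(θ) = c + (1 − c) · 1 / (1 + exp(−a(θ − b)))
Remove guessing floor: (0.61 − 0.06)/(1 − 0.06) = 0.5851
logit = ln(0.5851/0.4149) = 0.3438
θ = b + logit/(a) = -2.0 + 0.3438/2.4400 = -1.8591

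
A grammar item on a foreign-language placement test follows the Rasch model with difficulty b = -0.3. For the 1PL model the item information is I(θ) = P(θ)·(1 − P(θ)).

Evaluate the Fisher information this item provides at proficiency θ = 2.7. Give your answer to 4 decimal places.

P = 1/(1+e^{-3.0000}) = 0.9526
P(1−P) = 0.9526 × 0.0474 = 0.0452
I = P(1−P) = 0.04518

0.0452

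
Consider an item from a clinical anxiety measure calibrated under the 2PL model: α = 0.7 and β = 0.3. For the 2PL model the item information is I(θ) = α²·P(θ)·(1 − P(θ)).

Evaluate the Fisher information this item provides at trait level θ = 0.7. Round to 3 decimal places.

0.120

P = 1/(1+e^{-0.2800}) = 0.5695
P(1−P) = 0.5695 × 0.4305 = 0.2452
I = α² × P(1−P) = 0.7² × 0.2452 = 0.12013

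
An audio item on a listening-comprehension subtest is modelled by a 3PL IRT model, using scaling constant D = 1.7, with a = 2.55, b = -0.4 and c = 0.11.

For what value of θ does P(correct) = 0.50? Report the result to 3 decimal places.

-0.457

P(θ) = c + (1 − c) · 1 / (1 + exp(−D·a(θ − b)))
Remove guessing floor: (0.50 − 0.11)/(1 − 0.11) = 0.4382
logit = ln(0.4382/0.5618) = -0.2485
θ = b + logit/(1.7·a) = -0.4 + (-0.2485)/4.3350 = -0.4573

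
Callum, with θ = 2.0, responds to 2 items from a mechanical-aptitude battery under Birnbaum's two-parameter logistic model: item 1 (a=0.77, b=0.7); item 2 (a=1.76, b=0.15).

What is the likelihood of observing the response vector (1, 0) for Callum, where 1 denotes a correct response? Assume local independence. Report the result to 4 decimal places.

P(θ) = 1 / (1 + exp(−a(θ − b)))
P_1 = 1/(1+e^{-1.0010}) = 0.7313
P_2 = 1/(1+e^{-3.2560}) = 0.9629
L = P_1 × (1−P_2) = 0.7313 × 0.0371 = 0.02714

0.0271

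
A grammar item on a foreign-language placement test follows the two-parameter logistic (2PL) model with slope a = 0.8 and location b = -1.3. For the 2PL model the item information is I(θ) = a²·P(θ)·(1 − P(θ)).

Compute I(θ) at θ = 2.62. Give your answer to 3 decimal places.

0.026

P = 1/(1+e^{-3.1360}) = 0.9584
P(1−P) = 0.9584 × 0.0416 = 0.0399
I = a² × P(1−P) = 0.8² × 0.0399 = 0.02554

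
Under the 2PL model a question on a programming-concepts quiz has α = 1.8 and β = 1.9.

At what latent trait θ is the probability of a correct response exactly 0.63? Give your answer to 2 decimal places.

P(θ) = 1 / (1 + exp(−α(θ − β)))
logit = ln(0.6300/0.3700) = 0.5322
θ = β + logit/(α) = 1.9 + 0.5322/1.8000 = 2.1957

2.20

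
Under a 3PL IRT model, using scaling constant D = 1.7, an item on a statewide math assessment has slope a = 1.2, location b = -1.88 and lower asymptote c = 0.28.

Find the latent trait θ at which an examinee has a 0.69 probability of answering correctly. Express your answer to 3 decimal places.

P(θ) = c + (1 − c) · 1 / (1 + exp(−D·a(θ − b)))
Remove guessing floor: (0.69 − 0.28)/(1 − 0.28) = 0.5694
logit = ln(0.5694/0.4306) = 0.2796
θ = b + logit/(1.7·a) = -1.88 + 0.2796/2.0400 = -1.7429

-1.743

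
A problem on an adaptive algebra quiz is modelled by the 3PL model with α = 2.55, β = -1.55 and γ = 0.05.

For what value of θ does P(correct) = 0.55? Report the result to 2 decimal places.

P(θ) = γ + (1 − γ) · 1 / (1 + exp(−α(θ − β)))
Remove guessing floor: (0.55 − 0.05)/(1 − 0.05) = 0.5263
logit = ln(0.5263/0.4737) = 0.1054
θ = β + logit/(α) = -1.55 + 0.1054/2.5500 = -1.5087

-1.51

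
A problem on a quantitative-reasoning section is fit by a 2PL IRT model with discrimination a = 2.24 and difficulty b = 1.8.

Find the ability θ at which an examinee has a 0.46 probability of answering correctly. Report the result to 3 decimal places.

1.728

P(θ) = 1 / (1 + exp(−a(θ − b)))
logit = ln(0.4600/0.5400) = -0.1603
θ = b + logit/(a) = 1.8 + (-0.1603)/2.2400 = 1.7284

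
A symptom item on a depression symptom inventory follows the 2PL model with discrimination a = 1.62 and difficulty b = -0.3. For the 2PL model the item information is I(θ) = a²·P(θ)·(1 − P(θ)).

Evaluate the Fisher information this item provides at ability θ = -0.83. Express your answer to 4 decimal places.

P = 1/(1+e^{0.8586}) = 0.2976
P(1−P) = 0.2976 × 0.7024 = 0.2090
I = a² × P(1−P) = 1.62² × 0.2090 = 0.54862

0.5486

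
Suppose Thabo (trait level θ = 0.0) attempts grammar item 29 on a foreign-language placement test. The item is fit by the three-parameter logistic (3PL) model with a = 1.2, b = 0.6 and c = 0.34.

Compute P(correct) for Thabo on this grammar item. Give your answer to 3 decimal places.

P(θ) = c + (1 − c) · 1 / (1 + exp(−a(θ − b)))
Exponent: 1.2 × (0.0 − 0.6) = -0.7200
1/(1 + e^{0.7200}) = 0.3274
P = 0.34 + 0.66 × 0.3274 = 0.5561

0.556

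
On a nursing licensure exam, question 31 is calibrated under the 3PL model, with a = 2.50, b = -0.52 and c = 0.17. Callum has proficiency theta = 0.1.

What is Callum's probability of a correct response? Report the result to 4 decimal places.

0.8547

P(theta) = c + (1 − c) · 1 / (1 + exp(−a(theta − b)))
Exponent: 2.50 × (0.1 − (-0.52)) = 1.5500
1/(1 + e^{-1.5500}) = 0.8249
P = 0.17 + 0.83 × 0.8249 = 0.8547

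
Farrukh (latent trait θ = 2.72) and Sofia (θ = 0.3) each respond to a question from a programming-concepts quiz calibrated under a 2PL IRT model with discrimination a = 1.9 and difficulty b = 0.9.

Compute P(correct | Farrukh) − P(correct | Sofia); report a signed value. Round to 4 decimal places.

0.7271

P(θ) = 1 / (1 + exp(−a(θ − b)))
P(Farrukh) = 0.9695  [exponent 3.4580]
P(Sofia) = 0.2423  [exponent -1.1400]
Difference = 0.9695 − 0.2423 = 0.7271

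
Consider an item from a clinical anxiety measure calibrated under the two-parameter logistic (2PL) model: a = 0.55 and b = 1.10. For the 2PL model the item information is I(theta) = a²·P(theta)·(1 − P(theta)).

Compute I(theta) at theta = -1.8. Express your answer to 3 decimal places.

P = 1/(1+e^{1.5950}) = 0.1687
P(1−P) = 0.1687 × 0.8313 = 0.1402
I = a² × P(1−P) = 0.55² × 0.1402 = 0.04242

0.042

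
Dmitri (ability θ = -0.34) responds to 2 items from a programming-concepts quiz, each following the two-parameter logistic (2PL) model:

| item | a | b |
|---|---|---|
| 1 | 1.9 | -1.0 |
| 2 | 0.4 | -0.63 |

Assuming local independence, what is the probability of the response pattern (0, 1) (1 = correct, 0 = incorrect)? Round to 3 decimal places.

0.117

P(θ) = 1 / (1 + exp(−a(θ − b)))
P_1 = 1/(1+e^{-1.2540}) = 0.7780
P_2 = 1/(1+e^{-0.1160}) = 0.5290
L = (1−P_1) × P_2 = 0.2220 × 0.5290 = 0.11744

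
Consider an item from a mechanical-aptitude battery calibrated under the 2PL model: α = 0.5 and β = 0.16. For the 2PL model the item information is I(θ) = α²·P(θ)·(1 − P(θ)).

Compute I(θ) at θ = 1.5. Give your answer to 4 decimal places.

0.0560

P = 1/(1+e^{-0.6700}) = 0.6615
P(1−P) = 0.6615 × 0.3385 = 0.2239
I = α² × P(1−P) = 0.5² × 0.2239 = 0.05598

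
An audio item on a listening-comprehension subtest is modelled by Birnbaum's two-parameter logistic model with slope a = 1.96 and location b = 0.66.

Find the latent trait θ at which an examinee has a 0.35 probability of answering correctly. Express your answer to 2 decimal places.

P(θ) = 1 / (1 + exp(−a(θ − b)))
logit = ln(0.3500/0.6500) = -0.6190
θ = b + logit/(a) = 0.66 + (-0.6190)/1.9600 = 0.3442

0.34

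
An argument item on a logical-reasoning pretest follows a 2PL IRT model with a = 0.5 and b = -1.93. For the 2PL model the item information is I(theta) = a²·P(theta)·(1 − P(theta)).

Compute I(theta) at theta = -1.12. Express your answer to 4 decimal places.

P = 1/(1+e^{-0.4050}) = 0.5999
P(1−P) = 0.5999 × 0.4001 = 0.2400
I = a² × P(1−P) = 0.5² × 0.2400 = 0.06001

0.0600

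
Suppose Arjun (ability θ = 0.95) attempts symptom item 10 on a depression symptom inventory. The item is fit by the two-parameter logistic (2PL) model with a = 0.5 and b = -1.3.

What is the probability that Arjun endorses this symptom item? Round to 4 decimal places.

0.7549

P(θ) = 1 / (1 + exp(−a(θ − b)))
Exponent: 0.5 × (0.95 − (-1.3)) = 1.1250
1/(1 + e^{-1.1250}) = 0.7549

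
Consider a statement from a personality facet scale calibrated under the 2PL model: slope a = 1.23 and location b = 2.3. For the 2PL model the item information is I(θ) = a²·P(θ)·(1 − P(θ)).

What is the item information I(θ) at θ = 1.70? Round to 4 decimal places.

P = 1/(1+e^{0.7380}) = 0.3234
P(1−P) = 0.3234 × 0.6766 = 0.2188
I = a² × P(1−P) = 1.23² × 0.2188 = 0.33106

0.3311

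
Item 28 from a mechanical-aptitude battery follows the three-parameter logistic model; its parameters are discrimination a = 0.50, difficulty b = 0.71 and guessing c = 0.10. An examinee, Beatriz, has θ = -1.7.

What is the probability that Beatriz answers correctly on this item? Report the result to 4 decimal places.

0.3075

P(θ) = c + (1 − c) · 1 / (1 + exp(−a(θ − b)))
Exponent: 0.50 × (-1.7 − 0.71) = -1.2050
1/(1 + e^{1.2050}) = 0.2306
P = 0.10 + 0.90 × 0.2306 = 0.3075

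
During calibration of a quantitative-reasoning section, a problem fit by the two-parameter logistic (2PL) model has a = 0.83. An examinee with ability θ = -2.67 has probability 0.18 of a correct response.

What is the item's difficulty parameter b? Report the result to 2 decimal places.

-0.84

P(θ) = 1 / (1 + exp(−a(θ − b)))
logit(0.18) = ln(0.18/0.82) = -1.5163
b = θ − logit/(a) = -2.67 − (-1.5163)/0.8300 = -0.8431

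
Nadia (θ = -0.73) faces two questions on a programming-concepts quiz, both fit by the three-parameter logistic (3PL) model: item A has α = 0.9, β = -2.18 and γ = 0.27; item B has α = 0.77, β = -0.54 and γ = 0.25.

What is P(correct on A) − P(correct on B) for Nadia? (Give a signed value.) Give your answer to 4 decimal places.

P(θ) = γ + (1 − γ) · 1 / (1 + exp(−α(θ − β)))
P_A = 0.8443
P_B = 0.5976
P_A − P_B = 0.2467

0.2467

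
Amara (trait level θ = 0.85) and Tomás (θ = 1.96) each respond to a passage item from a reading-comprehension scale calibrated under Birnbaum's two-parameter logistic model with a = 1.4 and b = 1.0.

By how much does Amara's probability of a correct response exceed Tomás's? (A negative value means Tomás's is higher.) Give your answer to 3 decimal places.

P(θ) = 1 / (1 + exp(−a(θ − b)))
P(Amara) = 0.4477  [exponent -0.2100]
P(Tomás) = 0.7931  [exponent 1.3440]
Difference = 0.4477 − 0.7931 = -0.3455

-0.345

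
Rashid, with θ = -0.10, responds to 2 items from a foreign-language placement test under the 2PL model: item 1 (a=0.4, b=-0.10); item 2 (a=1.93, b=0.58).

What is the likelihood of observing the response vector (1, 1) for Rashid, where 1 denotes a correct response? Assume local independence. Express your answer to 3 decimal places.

P(θ) = 1 / (1 + exp(−a(θ − b)))
P_1 = 1/(1+e^{0.0000}) = 0.5000
P_2 = 1/(1+e^{1.3124}) = 0.2121
L = P_1 × P_2 = 0.5000 × 0.2121 = 0.10604

0.106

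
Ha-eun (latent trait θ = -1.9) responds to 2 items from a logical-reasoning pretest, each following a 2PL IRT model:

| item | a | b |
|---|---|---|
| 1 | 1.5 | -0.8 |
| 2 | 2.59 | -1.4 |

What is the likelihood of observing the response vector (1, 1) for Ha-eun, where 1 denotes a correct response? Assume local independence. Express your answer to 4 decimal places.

0.0346

P(θ) = 1 / (1 + exp(−a(θ − b)))
P_1 = 1/(1+e^{1.6500}) = 0.1611
P_2 = 1/(1+e^{1.2950}) = 0.2150
L = P_1 × P_2 = 0.1611 × 0.2150 = 0.03464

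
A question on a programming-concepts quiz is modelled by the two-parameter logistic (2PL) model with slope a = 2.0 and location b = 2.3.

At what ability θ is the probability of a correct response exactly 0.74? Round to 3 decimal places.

2.823

P(θ) = 1 / (1 + exp(−a(θ − b)))
logit = ln(0.7400/0.2600) = 1.0460
θ = b + logit/(a) = 2.3 + 1.0460/2.0000 = 2.8230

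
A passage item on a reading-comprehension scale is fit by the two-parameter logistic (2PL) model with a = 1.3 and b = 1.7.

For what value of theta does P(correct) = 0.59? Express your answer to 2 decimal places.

P(theta) = 1 / (1 + exp(−a(theta − b)))
logit = ln(0.5900/0.4100) = 0.3640
theta = b + logit/(a) = 1.7 + 0.3640/1.3000 = 1.9800

1.98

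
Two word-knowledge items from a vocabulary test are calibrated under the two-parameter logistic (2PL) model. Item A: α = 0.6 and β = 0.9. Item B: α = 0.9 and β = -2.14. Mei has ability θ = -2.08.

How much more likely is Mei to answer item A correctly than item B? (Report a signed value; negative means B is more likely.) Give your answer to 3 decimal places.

P(θ) = 1 / (1 + exp(−α(θ − β)))
P_A = 0.1433
P_B = 0.5135
P_A − P_B = -0.3702

-0.370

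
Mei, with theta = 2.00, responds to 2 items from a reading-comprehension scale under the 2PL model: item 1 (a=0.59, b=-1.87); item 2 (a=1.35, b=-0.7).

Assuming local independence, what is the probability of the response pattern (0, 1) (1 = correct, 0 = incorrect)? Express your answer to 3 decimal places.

0.090

P(theta) = 1 / (1 + exp(−a(theta − b)))
P_1 = 1/(1+e^{-2.2833}) = 0.9075
P_2 = 1/(1+e^{-3.6450}) = 0.9745
L = (1−P_1) × P_2 = 0.0925 × 0.9745 = 0.09016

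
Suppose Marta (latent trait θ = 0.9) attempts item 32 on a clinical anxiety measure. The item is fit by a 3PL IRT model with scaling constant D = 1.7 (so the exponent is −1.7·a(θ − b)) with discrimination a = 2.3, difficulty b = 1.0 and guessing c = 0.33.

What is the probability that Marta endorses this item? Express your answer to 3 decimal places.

P(θ) = c + (1 − c) · 1 / (1 + exp(−D·a(θ − b)))
Exponent: 1.7 × 2.3 × (0.9 − 1.0) = -0.3910
1/(1 + e^{0.3910}) = 0.4035
P = 0.33 + 0.67 × 0.4035 = 0.6003

0.600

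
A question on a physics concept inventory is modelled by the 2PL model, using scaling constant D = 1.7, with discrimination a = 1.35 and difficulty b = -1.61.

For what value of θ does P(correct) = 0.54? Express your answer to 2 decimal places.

P(θ) = 1 / (1 + exp(−D·a(θ − b)))
logit = ln(0.5400/0.4600) = 0.1603
θ = b + logit/(1.7·a) = -1.61 + 0.1603/2.2950 = -1.5401

-1.54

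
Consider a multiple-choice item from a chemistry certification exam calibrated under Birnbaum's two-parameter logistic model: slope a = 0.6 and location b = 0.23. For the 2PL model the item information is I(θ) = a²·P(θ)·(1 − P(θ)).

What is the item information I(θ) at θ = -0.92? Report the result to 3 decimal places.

P = 1/(1+e^{0.6900}) = 0.3340
P(1−P) = 0.3340 × 0.6660 = 0.2225
I = a² × P(1−P) = 0.6² × 0.2225 = 0.08008

0.080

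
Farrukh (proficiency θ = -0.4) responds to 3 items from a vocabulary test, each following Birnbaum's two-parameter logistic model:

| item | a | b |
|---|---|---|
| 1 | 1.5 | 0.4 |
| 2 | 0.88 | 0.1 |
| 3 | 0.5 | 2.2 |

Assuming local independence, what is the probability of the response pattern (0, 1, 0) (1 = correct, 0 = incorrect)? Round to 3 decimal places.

0.237

P(θ) = 1 / (1 + exp(−a(θ − b)))
P_1 = 1/(1+e^{1.2000}) = 0.2315
P_2 = 1/(1+e^{0.4400}) = 0.3917
P_3 = 1/(1+e^{1.3000}) = 0.2142
L = (1−P_1) × P_2 × (1−P_3) = 0.7685 × 0.3917 × 0.7858 = 0.23659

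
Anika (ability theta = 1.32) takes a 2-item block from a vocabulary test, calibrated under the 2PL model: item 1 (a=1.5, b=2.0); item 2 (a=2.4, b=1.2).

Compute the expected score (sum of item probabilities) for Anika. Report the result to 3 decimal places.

P(theta) = 1 / (1 + exp(−a(theta − b)))
P_1 = 1/(1+e^{1.0200}) = 0.2650
P_2 = 1/(1+e^{-0.2880}) = 0.5715
E[score] = 0.2650 + 0.5715 = 0.8365

0.837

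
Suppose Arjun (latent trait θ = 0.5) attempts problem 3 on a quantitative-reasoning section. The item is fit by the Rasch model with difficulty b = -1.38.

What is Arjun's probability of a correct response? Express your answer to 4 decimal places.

0.8676

P(θ) = 1 / (1 + exp(−(θ − b)))
Exponent: (0.5 − (-1.38)) = 1.8800
1/(1 + e^{-1.8800}) = 0.8676
P = 0.8676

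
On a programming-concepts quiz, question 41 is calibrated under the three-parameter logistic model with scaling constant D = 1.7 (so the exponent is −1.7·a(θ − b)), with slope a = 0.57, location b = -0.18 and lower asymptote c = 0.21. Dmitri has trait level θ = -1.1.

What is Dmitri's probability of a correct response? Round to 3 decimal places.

0.440

P(θ) = c + (1 − c) · 1 / (1 + exp(−D·a(θ − b)))
Exponent: 1.7 × 0.57 × (-1.1 − (-0.18)) = -0.8915
1/(1 + e^{0.8915}) = 0.2908
P = 0.21 + 0.79 × 0.2908 = 0.4397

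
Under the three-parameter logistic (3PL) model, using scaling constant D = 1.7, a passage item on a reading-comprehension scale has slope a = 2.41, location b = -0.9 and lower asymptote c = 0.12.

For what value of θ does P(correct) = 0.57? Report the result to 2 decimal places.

P(θ) = c + (1 − c) · 1 / (1 + exp(−D·a(θ − b)))
Remove guessing floor: (0.57 − 0.12)/(1 − 0.12) = 0.5114
logit = ln(0.5114/0.4886) = 0.0455
θ = b + logit/(1.7·a) = -0.9 + 0.0455/4.0970 = -0.8889

-0.89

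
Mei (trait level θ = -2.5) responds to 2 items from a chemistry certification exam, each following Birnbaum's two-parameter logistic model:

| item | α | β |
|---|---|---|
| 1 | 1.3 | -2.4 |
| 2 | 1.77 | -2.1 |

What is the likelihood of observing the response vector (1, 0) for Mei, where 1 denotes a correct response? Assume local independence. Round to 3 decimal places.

P(θ) = 1 / (1 + exp(−α(θ − β)))
P_1 = 1/(1+e^{0.1300}) = 0.4675
P_2 = 1/(1+e^{0.7080}) = 0.3300
L = P_1 × (1−P_2) = 0.4675 × 0.6700 = 0.31324

0.313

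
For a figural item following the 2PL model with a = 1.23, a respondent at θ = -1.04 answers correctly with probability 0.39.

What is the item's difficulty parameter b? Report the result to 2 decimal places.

-0.68

P(θ) = 1 / (1 + exp(−a(θ − b)))
logit(0.39) = ln(0.39/0.61) = -0.4473
b = θ − logit/(a) = -1.04 − (-0.4473)/1.2300 = -0.6763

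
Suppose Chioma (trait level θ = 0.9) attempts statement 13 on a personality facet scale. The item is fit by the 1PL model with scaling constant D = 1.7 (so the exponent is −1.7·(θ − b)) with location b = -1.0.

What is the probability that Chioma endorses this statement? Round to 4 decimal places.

0.9619

P(θ) = 1 / (1 + exp(−D·(θ − b)))
Exponent: 1.7 × (0.9 − (-1.0)) = 3.2300
1/(1 + e^{-3.2300}) = 0.9619
P = 0.9619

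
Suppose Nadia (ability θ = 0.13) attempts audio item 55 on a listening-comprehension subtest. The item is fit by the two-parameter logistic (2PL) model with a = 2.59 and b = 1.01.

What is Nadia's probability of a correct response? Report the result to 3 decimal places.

P(θ) = 1 / (1 + exp(−a(θ − b)))
Exponent: 2.59 × (0.13 − 1.01) = -2.2792
1/(1 + e^{2.2792}) = 0.0929

0.093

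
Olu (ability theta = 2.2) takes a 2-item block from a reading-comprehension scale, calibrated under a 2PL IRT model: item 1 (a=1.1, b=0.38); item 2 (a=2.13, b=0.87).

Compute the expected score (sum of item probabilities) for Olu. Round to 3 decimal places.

P(theta) = 1 / (1 + exp(−a(theta − b)))
P_1 = 1/(1+e^{-2.0020}) = 0.8810
P_2 = 1/(1+e^{-2.8329}) = 0.9444
E[score] = 0.8810 + 0.9444 = 1.8254

1.825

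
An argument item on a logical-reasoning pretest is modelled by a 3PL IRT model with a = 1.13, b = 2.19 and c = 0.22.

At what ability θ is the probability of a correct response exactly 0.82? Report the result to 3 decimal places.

P(θ) = c + (1 − c) · 1 / (1 + exp(−a(θ − b)))
Remove guessing floor: (0.82 − 0.22)/(1 − 0.22) = 0.7692
logit = ln(0.7692/0.2308) = 1.2040
θ = b + logit/(a) = 2.19 + 1.2040/1.1300 = 3.2555

3.255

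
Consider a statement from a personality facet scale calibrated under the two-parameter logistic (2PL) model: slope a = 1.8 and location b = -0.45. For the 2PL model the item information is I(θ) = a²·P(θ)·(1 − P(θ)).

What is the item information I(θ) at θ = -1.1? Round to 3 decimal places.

0.586

P = 1/(1+e^{1.1700}) = 0.2369
P(1−P) = 0.2369 × 0.7631 = 0.1808
I = a² × P(1−P) = 1.8² × 0.1808 = 0.58565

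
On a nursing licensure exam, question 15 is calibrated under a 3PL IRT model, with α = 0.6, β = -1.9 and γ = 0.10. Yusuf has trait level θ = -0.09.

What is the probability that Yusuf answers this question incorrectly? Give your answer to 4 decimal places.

P(θ) = γ + (1 − γ) · 1 / (1 + exp(−α(θ − β)))
Exponent: 0.6 × (-0.09 − (-1.9)) = 1.0860
1/(1 + e^{-1.0860}) = 0.7476
P = 0.10 + 0.90 × 0.7476 = 0.7729
P(incorrect) = 1 − 0.7729 = 0.2271

0.2271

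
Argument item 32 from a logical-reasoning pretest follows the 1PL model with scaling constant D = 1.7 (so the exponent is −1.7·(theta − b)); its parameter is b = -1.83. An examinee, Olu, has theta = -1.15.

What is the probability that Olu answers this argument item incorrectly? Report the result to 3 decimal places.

0.239

P(theta) = 1 / (1 + exp(−D·(theta − b)))
Exponent: 1.7 × (-1.15 − (-1.83)) = 1.1560
1/(1 + e^{-1.1560}) = 0.7606
P = 0.7606
P(incorrect) = 1 − 0.7606 = 0.2394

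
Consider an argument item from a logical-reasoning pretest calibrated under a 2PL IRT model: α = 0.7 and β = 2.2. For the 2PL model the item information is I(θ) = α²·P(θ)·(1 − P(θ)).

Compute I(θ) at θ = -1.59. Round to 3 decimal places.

0.030

P = 1/(1+e^{2.6530}) = 0.0658
P(1−P) = 0.0658 × 0.9342 = 0.0615
I = α² × P(1−P) = 0.7² × 0.0615 = 0.03012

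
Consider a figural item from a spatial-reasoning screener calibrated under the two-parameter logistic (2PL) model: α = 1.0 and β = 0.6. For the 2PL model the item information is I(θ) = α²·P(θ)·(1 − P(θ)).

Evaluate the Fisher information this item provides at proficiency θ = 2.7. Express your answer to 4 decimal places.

0.0972

P = 1/(1+e^{-2.1000}) = 0.8909
P(1−P) = 0.8909 × 0.1091 = 0.0972
I = α² × P(1−P) = 1.0² × 0.0972 = 0.09719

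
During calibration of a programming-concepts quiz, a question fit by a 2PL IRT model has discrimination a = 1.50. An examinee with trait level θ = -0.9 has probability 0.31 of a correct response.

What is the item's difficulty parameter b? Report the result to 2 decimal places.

-0.37

P(θ) = 1 / (1 + exp(−a(θ − b)))
logit(0.31) = ln(0.31/0.69) = -0.8001
b = θ − logit/(a) = -0.9 − (-0.8001)/1.5000 = -0.3666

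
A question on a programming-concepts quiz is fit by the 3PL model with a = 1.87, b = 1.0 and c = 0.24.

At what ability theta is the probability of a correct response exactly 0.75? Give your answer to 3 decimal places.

1.381

P(theta) = c + (1 − c) · 1 / (1 + exp(−a(theta − b)))
Remove guessing floor: (0.75 − 0.24)/(1 − 0.24) = 0.6711
logit = ln(0.6711/0.3289) = 0.7129
theta = b + logit/(a) = 1.0 + 0.7129/1.8700 = 1.3813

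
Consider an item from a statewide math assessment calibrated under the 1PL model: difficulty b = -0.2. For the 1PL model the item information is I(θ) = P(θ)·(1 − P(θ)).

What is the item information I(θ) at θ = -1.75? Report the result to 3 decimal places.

0.144

P = 1/(1+e^{1.5500}) = 0.1751
P(1−P) = 0.1751 × 0.8249 = 0.1444
I = P(1−P) = 0.14443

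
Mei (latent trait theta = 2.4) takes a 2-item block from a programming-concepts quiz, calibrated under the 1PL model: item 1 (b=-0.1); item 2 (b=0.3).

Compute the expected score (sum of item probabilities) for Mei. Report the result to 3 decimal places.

P(theta) = 1 / (1 + exp(−(theta − b)))
P_1 = 1/(1+e^{-2.5000}) = 0.9241
P_2 = 1/(1+e^{-2.1000}) = 0.8909
E[score] = 0.9241 + 0.8909 = 1.8150

1.815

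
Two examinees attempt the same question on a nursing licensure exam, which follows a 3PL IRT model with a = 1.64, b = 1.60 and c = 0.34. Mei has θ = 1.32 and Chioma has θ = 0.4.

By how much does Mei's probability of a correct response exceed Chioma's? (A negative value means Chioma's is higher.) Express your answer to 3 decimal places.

0.175

P(θ) = c + (1 − c) · 1 / (1 + exp(−a(θ − b)))
P(Mei) = 0.5955  [exponent -0.4592]
P(Chioma) = 0.4209  [exponent -1.9680]
Difference = 0.5955 − 0.4209 = 0.1746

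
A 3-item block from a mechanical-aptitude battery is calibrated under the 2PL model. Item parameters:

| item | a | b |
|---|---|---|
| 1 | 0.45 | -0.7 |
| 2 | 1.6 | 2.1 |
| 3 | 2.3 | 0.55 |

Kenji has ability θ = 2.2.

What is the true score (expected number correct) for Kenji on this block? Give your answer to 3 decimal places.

2.305

P(θ) = 1 / (1 + exp(−a(θ − b)))
P_1 = 1/(1+e^{-1.3050}) = 0.7867
P_2 = 1/(1+e^{-0.1600}) = 0.5399
P_3 = 1/(1+e^{-3.7950}) = 0.9780
E[score] = 0.7867 + 0.5399 + 0.9780 = 2.3046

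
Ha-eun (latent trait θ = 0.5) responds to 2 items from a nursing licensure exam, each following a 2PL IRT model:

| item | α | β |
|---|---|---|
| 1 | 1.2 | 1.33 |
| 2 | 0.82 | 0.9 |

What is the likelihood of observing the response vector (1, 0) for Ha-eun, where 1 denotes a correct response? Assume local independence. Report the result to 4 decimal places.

0.1568

P(θ) = 1 / (1 + exp(−α(θ − β)))
P_1 = 1/(1+e^{0.9960}) = 0.2697
P_2 = 1/(1+e^{0.3280}) = 0.4187
L = P_1 × (1−P_2) = 0.2697 × 0.5813 = 0.15679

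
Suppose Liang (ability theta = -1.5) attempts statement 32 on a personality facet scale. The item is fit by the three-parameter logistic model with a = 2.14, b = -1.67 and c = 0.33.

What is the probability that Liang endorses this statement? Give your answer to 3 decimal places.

P(theta) = c + (1 − c) · 1 / (1 + exp(−a(theta − b)))
Exponent: 2.14 × (-1.5 − (-1.67)) = 0.3638
1/(1 + e^{-0.3638}) = 0.5900
P = 0.33 + 0.67 × 0.5900 = 0.7253

0.725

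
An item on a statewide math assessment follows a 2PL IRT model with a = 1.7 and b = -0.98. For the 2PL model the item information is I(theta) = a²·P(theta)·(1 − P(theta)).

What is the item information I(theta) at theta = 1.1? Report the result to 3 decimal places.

0.079

P = 1/(1+e^{-3.5360}) = 0.9717
P(1−P) = 0.9717 × 0.0283 = 0.0275
I = a² × P(1−P) = 1.7² × 0.0275 = 0.07949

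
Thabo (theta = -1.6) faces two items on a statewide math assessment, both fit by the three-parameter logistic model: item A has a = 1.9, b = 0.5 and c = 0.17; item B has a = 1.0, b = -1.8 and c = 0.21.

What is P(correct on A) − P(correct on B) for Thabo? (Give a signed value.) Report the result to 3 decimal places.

-0.459

P(theta) = c + (1 − c) · 1 / (1 + exp(−a(theta − b)))
P_A = 0.1851
P_B = 0.6444
P_A − P_B = -0.4593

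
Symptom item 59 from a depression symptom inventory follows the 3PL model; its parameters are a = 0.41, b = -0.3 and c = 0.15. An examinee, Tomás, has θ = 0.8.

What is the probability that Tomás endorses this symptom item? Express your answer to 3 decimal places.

P(θ) = c + (1 − c) · 1 / (1 + exp(−a(θ − b)))
Exponent: 0.41 × (0.8 − (-0.3)) = 0.4510
1/(1 + e^{-0.4510}) = 0.6109
P = 0.15 + 0.85 × 0.6109 = 0.6692

0.669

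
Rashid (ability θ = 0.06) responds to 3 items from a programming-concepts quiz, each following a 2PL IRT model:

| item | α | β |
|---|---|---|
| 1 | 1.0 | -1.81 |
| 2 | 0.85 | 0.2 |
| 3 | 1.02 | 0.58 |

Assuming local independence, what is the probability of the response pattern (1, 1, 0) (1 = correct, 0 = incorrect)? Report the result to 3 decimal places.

P(θ) = 1 / (1 + exp(−α(θ − β)))
P_1 = 1/(1+e^{-1.8700}) = 0.8665
P_2 = 1/(1+e^{0.1190}) = 0.4703
P_3 = 1/(1+e^{0.5304}) = 0.3704
L = P_1 × P_2 × (1−P_3) = 0.8665 × 0.4703 × 0.6296 = 0.25654

0.257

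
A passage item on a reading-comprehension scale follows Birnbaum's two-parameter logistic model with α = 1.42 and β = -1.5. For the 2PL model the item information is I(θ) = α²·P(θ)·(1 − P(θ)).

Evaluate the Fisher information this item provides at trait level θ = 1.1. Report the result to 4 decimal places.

0.0478

P = 1/(1+e^{-3.6920}) = 0.9757
P(1−P) = 0.9757 × 0.0243 = 0.0237
I = α² × P(1−P) = 1.42² × 0.0237 = 0.04784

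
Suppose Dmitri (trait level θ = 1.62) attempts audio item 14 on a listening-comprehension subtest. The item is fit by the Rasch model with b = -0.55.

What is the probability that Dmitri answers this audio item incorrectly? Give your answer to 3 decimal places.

P(θ) = 1 / (1 + exp(−(θ − b)))
Exponent: (1.62 − (-0.55)) = 2.1700
1/(1 + e^{-2.1700}) = 0.8975
P = 0.8975
P(incorrect) = 1 − 0.8975 = 0.1025

0.102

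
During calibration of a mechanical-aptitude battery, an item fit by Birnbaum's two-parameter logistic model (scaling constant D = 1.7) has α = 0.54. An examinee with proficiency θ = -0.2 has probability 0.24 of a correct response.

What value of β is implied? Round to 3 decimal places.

P(θ) = 1 / (1 + exp(−D·α(θ − β)))
logit(0.24) = ln(0.24/0.76) = -1.1527
β = θ − logit/(1.7·α) = -0.2 − (-1.1527)/0.9180 = 1.0556

1.056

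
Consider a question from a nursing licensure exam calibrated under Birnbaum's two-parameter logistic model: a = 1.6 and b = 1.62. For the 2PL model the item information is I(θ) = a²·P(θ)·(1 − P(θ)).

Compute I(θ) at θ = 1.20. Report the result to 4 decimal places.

P = 1/(1+e^{0.6720}) = 0.3380
P(1−P) = 0.3380 × 0.6620 = 0.2238
I = a² × P(1−P) = 1.6² × 0.2238 = 0.57286

0.5729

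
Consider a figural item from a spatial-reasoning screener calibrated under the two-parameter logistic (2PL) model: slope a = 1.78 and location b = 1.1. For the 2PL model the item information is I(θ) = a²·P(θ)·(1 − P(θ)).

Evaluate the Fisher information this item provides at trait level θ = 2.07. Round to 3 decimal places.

P = 1/(1+e^{-1.7266}) = 0.8490
P(1−P) = 0.8490 × 0.1510 = 0.1282
I = a² × P(1−P) = 1.78² × 0.1282 = 0.40624

0.406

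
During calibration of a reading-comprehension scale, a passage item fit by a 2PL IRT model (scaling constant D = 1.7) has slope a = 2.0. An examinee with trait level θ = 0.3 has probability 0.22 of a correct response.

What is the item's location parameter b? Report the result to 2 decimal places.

P(θ) = 1 / (1 + exp(−D·a(θ − b)))
logit(0.22) = ln(0.22/0.78) = -1.2657
b = θ − logit/(1.7·a) = 0.3 − (-1.2657)/3.4000 = 0.6723

0.67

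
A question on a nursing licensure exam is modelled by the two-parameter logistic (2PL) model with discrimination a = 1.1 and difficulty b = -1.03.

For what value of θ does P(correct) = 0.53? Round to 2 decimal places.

P(θ) = 1 / (1 + exp(−a(θ − b)))
logit = ln(0.5300/0.4700) = 0.1201
θ = b + logit/(a) = -1.03 + 0.1201/1.1000 = -0.9208

-0.92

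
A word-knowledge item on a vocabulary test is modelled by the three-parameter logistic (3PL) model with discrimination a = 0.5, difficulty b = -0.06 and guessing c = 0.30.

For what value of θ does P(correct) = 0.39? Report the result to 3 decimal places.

P(θ) = c + (1 − c) · 1 / (1 + exp(−a(θ − b)))
Remove guessing floor: (0.39 − 0.30)/(1 − 0.30) = 0.1286
logit = ln(0.1286/0.8714) = -1.9136
θ = b + logit/(a) = -0.06 + (-1.9136)/0.5000 = -3.8873

-3.887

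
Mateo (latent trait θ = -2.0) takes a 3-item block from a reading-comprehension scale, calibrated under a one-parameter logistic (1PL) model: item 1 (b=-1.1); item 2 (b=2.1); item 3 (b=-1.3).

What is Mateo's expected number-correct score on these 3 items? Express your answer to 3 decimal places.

0.637

P(θ) = 1 / (1 + exp(−(θ − b)))
P_1 = 1/(1+e^{0.9000}) = 0.2891
P_2 = 1/(1+e^{4.1000}) = 0.0163
P_3 = 1/(1+e^{0.7000}) = 0.3318
E[score] = 0.2891 + 0.0163 + 0.3318 = 0.6372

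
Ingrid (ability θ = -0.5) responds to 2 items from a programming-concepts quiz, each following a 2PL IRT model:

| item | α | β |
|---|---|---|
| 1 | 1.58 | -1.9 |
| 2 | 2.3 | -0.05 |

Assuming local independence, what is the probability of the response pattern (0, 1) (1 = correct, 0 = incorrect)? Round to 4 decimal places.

P(θ) = 1 / (1 + exp(−α(θ − β)))
P_1 = 1/(1+e^{-2.2120}) = 0.9013
P_2 = 1/(1+e^{1.0350}) = 0.2621
L = (1−P_1) × P_2 = 0.0987 × 0.2621 = 0.02587

0.0259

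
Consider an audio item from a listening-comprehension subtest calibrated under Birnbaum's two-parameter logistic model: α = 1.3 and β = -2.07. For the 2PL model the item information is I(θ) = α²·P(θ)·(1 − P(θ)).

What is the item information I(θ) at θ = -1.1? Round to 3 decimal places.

P = 1/(1+e^{-1.2610}) = 0.7792
P(1−P) = 0.7792 × 0.2208 = 0.1720
I = α² × P(1−P) = 1.3² × 0.1720 = 0.29076

0.291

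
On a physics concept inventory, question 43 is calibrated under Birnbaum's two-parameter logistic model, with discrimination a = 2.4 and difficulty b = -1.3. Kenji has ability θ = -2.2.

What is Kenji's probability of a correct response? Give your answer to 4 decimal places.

P(θ) = 1 / (1 + exp(−a(θ − b)))
Exponent: 2.4 × (-2.2 − (-1.3)) = -2.1600
1/(1 + e^{2.1600}) = 0.1034

0.1034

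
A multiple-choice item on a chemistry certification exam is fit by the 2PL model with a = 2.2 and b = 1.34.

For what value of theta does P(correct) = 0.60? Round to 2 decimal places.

1.52

P(theta) = 1 / (1 + exp(−a(theta − b)))
logit = ln(0.6000/0.4000) = 0.4055
theta = b + logit/(a) = 1.34 + 0.4055/2.2000 = 1.5243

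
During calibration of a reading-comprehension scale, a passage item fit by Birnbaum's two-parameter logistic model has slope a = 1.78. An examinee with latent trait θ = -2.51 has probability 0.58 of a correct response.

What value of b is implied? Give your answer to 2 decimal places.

-2.69

P(θ) = 1 / (1 + exp(−a(θ − b)))
logit(0.58) = ln(0.58/0.42) = 0.3228
b = θ − logit/(a) = -2.51 − 0.3228/1.7800 = -2.6913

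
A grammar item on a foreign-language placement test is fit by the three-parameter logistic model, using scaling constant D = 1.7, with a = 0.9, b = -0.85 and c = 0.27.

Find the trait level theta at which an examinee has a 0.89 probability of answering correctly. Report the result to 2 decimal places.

P(theta) = c + (1 − c) · 1 / (1 + exp(−D·a(theta − b)))
Remove guessing floor: (0.89 − 0.27)/(1 − 0.27) = 0.8493
logit = ln(0.8493/0.1507) = 1.7292
theta = b + logit/(1.7·a) = -0.85 + 1.7292/1.5300 = 0.2802

0.28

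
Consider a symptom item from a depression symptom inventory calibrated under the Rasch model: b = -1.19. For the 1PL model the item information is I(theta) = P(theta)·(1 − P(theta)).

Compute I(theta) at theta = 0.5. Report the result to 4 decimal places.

0.1315

P = 1/(1+e^{-1.6900}) = 0.8442
P(1−P) = 0.8442 × 0.1558 = 0.1315
I = P(1−P) = 0.13151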